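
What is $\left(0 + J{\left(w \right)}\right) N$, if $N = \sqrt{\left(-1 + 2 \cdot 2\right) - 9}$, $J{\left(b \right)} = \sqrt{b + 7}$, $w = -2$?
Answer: $i \sqrt{30} \approx 5.4772 i$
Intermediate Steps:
$J{\left(b \right)} = \sqrt{7 + b}$
$N = i \sqrt{6}$ ($N = \sqrt{\left(-1 + 4\right) - 9} = \sqrt{3 - 9} = \sqrt{-6} = i \sqrt{6} \approx 2.4495 i$)
$\left(0 + J{\left(w \right)}\right) N = \left(0 + \sqrt{7 - 2}\right) i \sqrt{6} = \left(0 + \sqrt{5}\right) i \sqrt{6} = \sqrt{5} i \sqrt{6} = i \sqrt{30}$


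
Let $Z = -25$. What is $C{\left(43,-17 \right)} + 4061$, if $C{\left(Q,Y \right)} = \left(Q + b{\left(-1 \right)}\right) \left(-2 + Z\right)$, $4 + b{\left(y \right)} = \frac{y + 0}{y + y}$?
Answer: $\frac{5989}{2} \approx 2994.5$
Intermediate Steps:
$b{\left(y \right)} = - \frac{7}{2}$ ($b{\left(y \right)} = -4 + \frac{y + 0}{y + y} = -4 + \frac{y}{2 y} = -4 + y \frac{1}{2 y} = -4 + \frac{1}{2} = - \frac{7}{2}$)
$C{\left(Q,Y \right)} = \frac{189}{2} - 27 Q$ ($C{\left(Q,Y \right)} = \left(Q - \frac{7}{2}\right) \left(-2 - 25\right) = \left(- \frac{7}{2} + Q\right) \left(-27\right) = \frac{189}{2} - 27 Q$)
$C{\left(43,-17 \right)} + 4061 = \left(\frac{189}{2} - 1161\right) + 4061 = - \frac{2133}{2} + 4061 = \frac{5989}{2}$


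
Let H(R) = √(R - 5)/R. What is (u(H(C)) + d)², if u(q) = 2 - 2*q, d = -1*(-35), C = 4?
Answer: (74 - I)²/4 ≈ 1368.8 - 37.0*I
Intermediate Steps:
d = 35
H(R) = √(-5 + R)/R
(u(H(C)) + d)² = ((2 - 2*√(-5 + 4)/4) + 35)² = ((2 - √(-1)/2) + 35)² = ((2 - I/2) + 35)² = (37 - I/2)²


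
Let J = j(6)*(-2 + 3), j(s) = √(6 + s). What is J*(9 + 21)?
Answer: 60*√3 ≈ 103.92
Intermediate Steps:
J = 2*√3 (J = √(6 + 6)*(-2 + 3) = √12*1 = (2*√3)*1 = 2*√3 ≈ 3.4641)
J*(9 + 21) = (2*√3)*(9 + 21) = (2*√3)*30 = 60*√3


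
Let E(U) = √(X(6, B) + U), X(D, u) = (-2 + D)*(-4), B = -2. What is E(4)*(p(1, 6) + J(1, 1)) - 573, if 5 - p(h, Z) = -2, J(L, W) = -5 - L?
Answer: -573 + 2*I*√3 ≈ -573.0 + 3.4641*I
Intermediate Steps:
X(D, u) = 8 - 4*D
p(h, Z) = 7 (p(h, Z) = 5 - 1*(-2) = 5 + 2 = 7)
E(U) = √(-16 + U) (E(U) = √((8 - 4*6) + U) = √((8 - 24) + U) = √(-16 + U))
E(4)*(p(1, 6) + J(1, 1)) - 573 = √(-16 + 4)*(7 + (-5 - 1*1)) - 573 = √(-12)*(7 + (-5 - 1)) - 573 = (2*I*√3)*(7 - 6) - 573 = (2*I*√3)*1 - 573 = 2*I*√3 - 573 = -573 + 2*I*√3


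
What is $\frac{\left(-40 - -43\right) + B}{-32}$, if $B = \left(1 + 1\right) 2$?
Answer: $- \frac{7}{32} \approx -0.21875$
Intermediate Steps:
$B = 4$ ($B = 2 \cdot 2 = 4$)
$\frac{\left(-40 - -43\right) + B}{-32} = \frac{\left(-40 - -43\right) + 4}{-32} = - \frac{\left(-40 + 43\right) + 4}{32} = - \frac{3 + 4}{32} = \left(- \frac{1}{32}\right) 7 = - \frac{7}{32}$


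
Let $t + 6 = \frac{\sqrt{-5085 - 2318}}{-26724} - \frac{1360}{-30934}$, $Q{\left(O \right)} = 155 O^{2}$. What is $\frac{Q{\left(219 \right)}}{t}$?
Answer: $- \frac{7564710244070217939541920}{6060797435415058451} + \frac{47526251511625954380 i \sqrt{7403}}{6060797435415058451} \approx -1.2481 \cdot 10^{6} + 674.7 i$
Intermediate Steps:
$t = - \frac{92122}{15467} - \frac{i \sqrt{7403}}{26724}$ ($t = -6 + \left(\frac{\sqrt{-5085 - 2318}}{-26724} - \frac{1360}{-30934}\right) = -6 + \left(\sqrt{-7403} \left(- \frac{1}{26724}\right) - - \frac{680}{15467}\right) = -6 + \left(i \sqrt{7403} \left(- \frac{1}{26724}\right) + \frac{680}{15467}\right) = -6 + \left(- \frac{i \sqrt{7403}}{26724} + \frac{680}{15467}\right) = -6 + \left(\frac{680}{15467} - \frac{i \sqrt{7403}}{26724}\right) = - \frac{92122}{15467} - \frac{i \sqrt{7403}}{26724} \approx -5.956 - 0.0032196 i$)
$\frac{Q{\left(219 \right)}}{t} = \frac{155 \cdot 219^{2}}{- \frac{92122}{15467} - \frac{i \sqrt{7403}}{26724}} = \frac{155 \cdot 47961}{- \frac{92122}{15467} - \frac{i \sqrt{7403}}{26724}} = \frac{7433955}{- \frac{92122}{15467} - \frac{i \sqrt{7403}}{26724}}$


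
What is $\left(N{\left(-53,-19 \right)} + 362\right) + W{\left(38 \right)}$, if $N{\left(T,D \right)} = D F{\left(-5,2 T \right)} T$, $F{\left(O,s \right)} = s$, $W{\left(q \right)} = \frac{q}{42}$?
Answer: $- \frac{2233961}{21} \approx -1.0638 \cdot 10^{5}$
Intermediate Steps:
$W{\left(q \right)} = \frac{q}{42}$ ($W{\left(q \right)} = q \frac{1}{42} = \frac{q}{42}$)
$N{\left(T,D \right)} = 2 D T^{2}$ ($N{\left(T,D \right)} = D 2 T T = 2 D T T = 2 D T^{2}$)
$\left(N{\left(-53,-19 \right)} + 362\right) + W{\left(38 \right)} = \left(2 \left(-19\right) \left(-53\right)^{2} + 362\right) + \frac{1}{42} \cdot 38 = \left(2 \left(-19\right) 2809 + 362\right) + \frac{19}{21} = \left(-106742 + 362\right) + \frac{19}{21} = -106380 + \frac{19}{21} = - \frac{2233961}{21}$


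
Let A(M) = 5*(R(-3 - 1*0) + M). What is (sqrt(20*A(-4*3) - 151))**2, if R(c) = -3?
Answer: -1651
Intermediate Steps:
A(M) = -15 + 5*M (A(M) = 5*(-3 + M) = -15 + 5*M)
(sqrt(20*A(-4*3) - 151))**2 = (sqrt(20*(-15 + 5*(-4*3)) - 151))**2 = (sqrt(20*(-15 + 5*(-12)) - 151))**2 = (sqrt(20*(-15 - 60) - 151))**2 = (sqrt(20*(-75) - 151))**2 = (sqrt(-1500 - 151))**2 = (sqrt(-1651))**2 = (I*sqrt(1651))**2 = -1651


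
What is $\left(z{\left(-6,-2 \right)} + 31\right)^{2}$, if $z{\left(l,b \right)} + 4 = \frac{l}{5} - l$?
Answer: $\frac{25281}{25} \approx 1011.2$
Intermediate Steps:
$z{\left(l,b \right)} = -4 - \frac{4 l}{5}$ ($z{\left(l,b \right)} = -4 - \left(l - \frac{l}{5}\right) = -4 - \left(l - l \frac{1}{5}\right) = -4 + \left(\frac{l}{5} - l\right) = -4 - \frac{4 l}{5}$)
$\left(z{\left(-6,-2 \right)} + 31\right)^{2} = \left(\left(-4 - - \frac{24}{5}\right) + 31\right)^{2} = \left(\left(-4 + \frac{24}{5}\right) + 31\right)^{2} = \left(\frac{4}{5} + 31\right)^{2} = \left(\frac{159}{5}\right)^{2} = \frac{25281}{25}$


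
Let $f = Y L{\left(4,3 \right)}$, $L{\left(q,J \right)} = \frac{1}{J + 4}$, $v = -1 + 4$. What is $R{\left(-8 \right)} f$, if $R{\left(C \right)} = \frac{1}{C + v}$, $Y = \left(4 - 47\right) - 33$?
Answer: $\frac{76}{35} \approx 2.1714$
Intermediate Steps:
$v = 3$
$L{\left(q,J \right)} = \frac{1}{4 + J}$
$Y = -76$ ($Y = -43 - 33 = -76$)
$R{\left(C \right)} = \frac{1}{3 + C}$ ($R{\left(C \right)} = \frac{1}{C + 3} = \frac{1}{3 + C}$)
$f = - \frac{76}{7}$ ($f = - \frac{76}{4 + 3} = - \frac{76}{7} \approx -10.857$)
$R{\left(-8 \right)} f = \frac{1}{3 - 8} \left(- \frac{76}{7}\right) = \frac{1}{-5} \left(- \frac{76}{7}\right) = \left(- \frac{1}{5}\right) \left(- \frac{76}{7}\right) = \frac{76}{35}$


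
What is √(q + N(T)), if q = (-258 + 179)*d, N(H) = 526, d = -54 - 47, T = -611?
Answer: 9*√105 ≈ 92.223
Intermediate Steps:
d = -101
q = 7979 (q = (-258 + 179)*(-101) = -79*(-101) = 7979)
√(q + N(T)) = √(7979 + 526) = √8505 = 9*√105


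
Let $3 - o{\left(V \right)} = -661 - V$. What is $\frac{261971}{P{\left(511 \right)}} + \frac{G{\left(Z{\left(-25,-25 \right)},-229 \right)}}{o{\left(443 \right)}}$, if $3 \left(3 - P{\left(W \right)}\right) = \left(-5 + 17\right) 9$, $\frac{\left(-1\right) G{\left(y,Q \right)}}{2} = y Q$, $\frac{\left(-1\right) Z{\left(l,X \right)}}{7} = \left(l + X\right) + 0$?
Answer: $- \frac{94903999}{12177} \approx -7793.7$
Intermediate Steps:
$o{\left(V \right)} = 664 + V$ ($o{\left(V \right)} = 3 - \left(-661 - V\right) = 3 + \left(661 + V\right) = 664 + V$)
$Z{\left(l,X \right)} = - 7 X - 7 l$ ($Z{\left(l,X \right)} = - 7 \left(\left(l + X\right) + 0\right) = - 7 \left(\left(X + l\right) + 0\right) = - 7 \left(X + l\right) = - 7 X - 7 l$)
$G{\left(y,Q \right)} = - 2 Q y$ ($G{\left(y,Q \right)} = - 2 y Q = - 2 Q y$)
$P{\left(W \right)} = -33$ ($P{\left(W \right)} = 3 - \frac{\left(-5 + 17\right) 9}{3} = 3 - \frac{12 \cdot 9}{3} = 3 - 36 = -33$)
$\frac{261971}{P{\left(511 \right)}} + \frac{G{\left(Z{\left(-25,-25 \right)},-229 \right)}}{o{\left(443 \right)}} = \frac{261971}{-33} + \frac{\left(-2\right) \left(-229\right) \left(\left(-7\right) \left(-25\right) - -175\right)}{664 + 443} = 261971 \left(- \frac{1}{33}\right) + \frac{\left(-2\right) \left(-229\right) \left(175 + 175\right)}{1107} = - \frac{261971}{33} + \left(-2\right) \left(-229\right) 350 \cdot \frac{1}{1107} = - \frac{261971}{33} + 160300 \cdot \frac{1}{1107} = - \frac{261971}{33} + \frac{160300}{1107} = - \frac{94903999}{12177}$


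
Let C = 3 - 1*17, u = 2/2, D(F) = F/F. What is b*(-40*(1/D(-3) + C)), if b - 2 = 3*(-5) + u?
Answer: -6240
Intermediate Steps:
D(F) = 1
u = 1 (u = 2*(½) = 1)
C = -14 (C = 3 - 17 = -14)
b = -12 (b = 2 + (3*(-5) + 1) = 2 + (-15 + 1) = 2 - 14 = -12)
b*(-40*(1/D(-3) + C)) = -(-480)*(1/1 - 14) = -(-480)*(1 - 14) = -(-480)*(-13) = -12*520 = -6240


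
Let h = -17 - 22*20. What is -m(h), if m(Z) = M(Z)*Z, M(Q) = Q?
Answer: -208849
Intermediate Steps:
h = -457 (h = -17 - 440 = -457)
m(Z) = Z² (m(Z) = Z*Z = Z²)
-m(h) = -1*(-457)² = -1*208849 = -208849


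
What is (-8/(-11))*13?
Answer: 104/11 ≈ 9.4545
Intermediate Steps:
(-8/(-11))*13 = -1/11*(-8)*13 = (8/11)*13 = 104/11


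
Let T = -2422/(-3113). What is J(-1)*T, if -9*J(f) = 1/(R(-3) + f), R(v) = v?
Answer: 1211/56034 ≈ 0.021612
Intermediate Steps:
J(f) = -1/(9*(-3 + f))
T = 2422/3113 (T = -2422*(-1/3113) = 2422/3113 ≈ 0.77803)
J(-1)*T = -1/(-27 + 9*(-1))*(2422/3113) = -1/(-27 - 9)*(2422/3113) = -1/(-36)*(2422/3113) = -1*(-1/36)*(2422/3113) = (1/36)*(2422/3113) = 1211/56034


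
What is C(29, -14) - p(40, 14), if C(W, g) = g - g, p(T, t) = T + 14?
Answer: -54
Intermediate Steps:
p(T, t) = 14 + T
C(W, g) = 0
C(29, -14) - p(40, 14) = 0 - (14 + 40) = 0 - 1*54 = 0 - 54 = -54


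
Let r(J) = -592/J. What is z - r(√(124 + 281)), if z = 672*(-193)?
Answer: -129696 + 592*√5/45 ≈ -1.2967e+5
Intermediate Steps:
z = -129696
z - r(√(124 + 281)) = -129696 - (-592)/(√(124 + 281)) = -129696 - (-592)/(√405) = -129696 - (-592)/(9*√5) = -129696 - (-592)*√5/45 = -129696 + 592*√5/45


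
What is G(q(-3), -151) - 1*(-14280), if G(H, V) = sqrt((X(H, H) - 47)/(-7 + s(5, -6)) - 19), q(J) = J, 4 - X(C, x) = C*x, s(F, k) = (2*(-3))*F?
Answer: 14280 + I*sqrt(24087)/37 ≈ 14280.0 + 4.1946*I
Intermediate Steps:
s(F, k) = -6*F
X(C, x) = 4 - C*x
G(H, V) = sqrt(-660/37 + H**2/37) (G(H, V) = sqrt(((4 - H*H) - 47)/(-7 - 6*5) - 19) = sqrt(((4 - H**2) - 47)/(-7 - 30) - 19) = sqrt((-43 - H**2)/(-37) - 19) = sqrt((-43 - H**2)*(-1/37) - 19) = sqrt((43/37 + H**2/37) - 19) = sqrt(-660/37 + H**2/37))
G(q(-3), -151) - 1*(-14280) = sqrt(-24420 + 37*(-3)**2)/37 - 1*(-14280) = sqrt(-24420 + 37*9)/37 + 14280 = sqrt(-24420 + 333)/37 + 14280 = sqrt(-24087)/37 + 14280 = (I*sqrt(24087))/37 + 14280 = I*sqrt(24087)/37 + 14280 = 14280 + I*sqrt(24087)/37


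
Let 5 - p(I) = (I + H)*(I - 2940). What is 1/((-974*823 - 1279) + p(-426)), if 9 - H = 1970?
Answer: -1/8837518 ≈ -1.1315e-7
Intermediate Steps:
H = -1961 (H = 9 - 1*1970 = 9 - 1970 = -1961)
p(I) = 5 - (-2940 + I)*(-1961 + I) (p(I) = 5 - (I - 1961)*(I - 2940) = 5 - (-1961 + I)*(-2940 + I) = 5 - (-2940 + I)*(-1961 + I))
1/((-974*823 - 1279) + p(-426)) = 1/((-974*823 - 1279) + (-5765335 - 1*(-426)² + 4901*(-426))) = 1/((-801602 - 1279) + (-5765335 - 1*181476 - 2087826)) = 1/(-802881 + (-5765335 - 181476 - 2087826)) = 1/(-802881 - 8034637) = 1/(-8837518) = -1/8837518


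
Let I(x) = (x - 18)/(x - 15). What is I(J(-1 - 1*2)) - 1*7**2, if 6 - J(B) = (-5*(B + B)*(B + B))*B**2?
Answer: -25777/537 ≈ -48.002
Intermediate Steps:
J(B) = 6 + 20*B**4 (J(B) = 6 - (-5*(B + B)*(B + B))*B**2 = 6 - (-5*2*B*2*B)*B**2 = 6 - (-20*B**2)*B**2 = 6 - (-20)*B**4 = 6 + 20*B**4)
I(x) = (-18 + x)/(-15 + x)
I(J(-1 - 1*2)) - 1*7**2 = (-18 + (6 + 20*(-1 - 1*2)**4))/(-15 + (6 + 20*(-1 - 1*2)**4)) - 1*7**2 = (-18 + (6 + 20*(-1 - 2)**4))/(-15 + (6 + 20*(-1 - 2)**4)) - 1*49 = (-18 + (6 + 20*(-3)**4))/(-15 + (6 + 20*(-3)**4)) - 49 = (-18 + (6 + 20*81))/(-15 + (6 + 20*81)) - 49 = (-18 + (6 + 1620))/(-15 + (6 + 1620)) - 49 = (-18 + 1626)/(-15 + 1626) - 49 = 1608/1611 - 49 = (1/1611)*1608 - 49 = 536/537 - 49 = -25777/537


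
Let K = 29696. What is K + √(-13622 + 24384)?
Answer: 29696 + √10762 ≈ 29800.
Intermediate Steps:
K + √(-13622 + 24384) = 29696 + √(-13622 + 24384) = 29696 + √10762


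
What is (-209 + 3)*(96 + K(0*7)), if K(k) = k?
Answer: -19776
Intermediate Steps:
(-209 + 3)*(96 + K(0*7)) = (-209 + 3)*(96 + 0*7) = -206*(96 + 0) = -206*96 = -19776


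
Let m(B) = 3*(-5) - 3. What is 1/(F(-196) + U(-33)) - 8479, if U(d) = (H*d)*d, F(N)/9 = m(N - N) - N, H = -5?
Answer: -32584798/3843 ≈ -8479.0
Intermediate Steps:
m(B) = -18 (m(B) = -15 - 3 = -18)
F(N) = -162 - 9*N (F(N) = 9*(-18 - N) = -162 - 9*N)
U(d) = -5*d**2 (U(d) = (-5*d)*d = -5*d**2)
1/(F(-196) + U(-33)) - 8479 = 1/((-162 - 9*(-196)) - 5*(-33)**2) - 8479 = 1/((-162 + 1764) - 5*1089) - 8479 = 1/(1602 - 5445) - 8479 = 1/(-3843) - 8479 = -1/3843 - 8479 = -32584798/3843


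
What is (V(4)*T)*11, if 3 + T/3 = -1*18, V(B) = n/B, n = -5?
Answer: 3465/4 ≈ 866.25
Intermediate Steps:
V(B) = -5/B
T = -63 (T = -9 + 3*(-1*18) = -9 + 3*(-18) = -9 - 54 = -63)
(V(4)*T)*11 = (-5/4*(-63))*11 = (-5*¼*(-63))*11 = -5/4*(-63)*11 = (315/4)*11 = 3465/4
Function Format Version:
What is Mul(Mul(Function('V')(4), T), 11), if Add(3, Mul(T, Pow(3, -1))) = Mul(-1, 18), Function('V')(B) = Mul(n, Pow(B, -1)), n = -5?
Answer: Rational(3465, 4) ≈ 866.25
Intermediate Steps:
Function('V')(B) = Mul(-5, Pow(B, -1))
T = -63 (T = Add(-9, Mul(3, Mul(-1, 18))) = Add(-9, Mul(3, -18)) = Add(-9, -54) = -63)
Mul(Mul(Function('V')(4), T), 11) = Mul(Mul(Mul(-5, Pow(4, -1)), -63), 11) = Mul(Mul(Mul(-5, Rational(1, 4)), -63), 11) = Mul(Mul(Rational(-5, 4), -63), 11) = Mul(Rational(315, 4), 11) = Rational(3465, 4)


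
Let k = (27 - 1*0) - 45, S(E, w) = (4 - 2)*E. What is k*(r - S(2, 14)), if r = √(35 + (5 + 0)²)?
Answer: 72 - 36*√15 ≈ -67.427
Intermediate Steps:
S(E, w) = 2*E
r = 2*√15 (r = √(35 + 5²) = √(35 + 25) = √60 = 2*√15 ≈ 7.7460)
k = -18 (k = (27 + 0) - 45 = 27 - 45 = -18)
k*(r - S(2, 14)) = -18*(2*√15 - 2*2) = -18*(2*√15 - 1*4) = -18*(2*√15 - 4) = -18*(-4 + 2*√15) = 72 - 36*√15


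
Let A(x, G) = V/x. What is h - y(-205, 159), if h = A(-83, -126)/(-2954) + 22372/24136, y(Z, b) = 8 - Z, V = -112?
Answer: -3201505887/15096206 ≈ -212.07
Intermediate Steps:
A(x, G) = -112/x
h = 13985991/15096206 (h = -112/(-83)/(-2954) + 22372/24136 = -112*(-1/83)*(-1/2954) + 22372*(1/24136) = (112/83)*(-1/2954) + 799/862 = -8/17513 + 799/862 = 13985991/15096206 ≈ 0.92646)
h - y(-205, 159) = 13985991/15096206 - (8 - 1*(-205)) = 13985991/15096206 - (8 + 205) = 13985991/15096206 - 1*213 = 13985991/15096206 - 213 = -3201505887/15096206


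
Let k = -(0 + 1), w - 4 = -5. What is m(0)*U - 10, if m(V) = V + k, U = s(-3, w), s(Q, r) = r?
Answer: -9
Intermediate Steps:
w = -1 (w = 4 - 5 = -1)
U = -1
k = -1 (k = -1*1 = -1)
m(V) = -1 + V (m(V) = V - 1 = -1 + V)
m(0)*U - 10 = (-1 + 0)*(-1) - 10 = -1*(-1) - 10 = 1 - 10 = -9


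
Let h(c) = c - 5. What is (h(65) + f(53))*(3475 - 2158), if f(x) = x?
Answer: 148821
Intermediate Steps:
h(c) = -5 + c
(h(65) + f(53))*(3475 - 2158) = ((-5 + 65) + 53)*(3475 - 2158) = (60 + 53)*1317 = 113*1317 = 148821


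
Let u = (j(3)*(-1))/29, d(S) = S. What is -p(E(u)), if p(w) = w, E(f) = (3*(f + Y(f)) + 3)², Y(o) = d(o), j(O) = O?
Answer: -4761/841 ≈ -5.6611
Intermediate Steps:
Y(o) = o
u = -3/29 (u = (3*(-1))/29 = -3*1/29 = -3/29 ≈ -0.10345)
E(f) = (3 + 6*f)² (E(f) = (3*(f + f) + 3)² = (3*(2*f) + 3)² = (6*f + 3)² = (3 + 6*f)²)
-p(E(u)) = -9*(1 + 2*(-3/29))² = -9*(1 - 6/29)² = -9*(23/29)² = -9*529/841 = -1*4761/841 = -4761/841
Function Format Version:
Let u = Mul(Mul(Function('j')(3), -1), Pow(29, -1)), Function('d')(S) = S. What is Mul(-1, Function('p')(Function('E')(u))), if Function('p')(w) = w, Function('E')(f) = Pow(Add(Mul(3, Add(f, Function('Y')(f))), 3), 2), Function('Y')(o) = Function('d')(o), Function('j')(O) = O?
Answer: Rational(-4761, 841) ≈ -5.6611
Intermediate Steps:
Function('Y')(o) = o
u = Rational(-3, 29) (u = Mul(Mul(3, -1), Pow(29, -1)) = Mul(-3, Rational(1, 29)) = Rational(-3, 29) ≈ -0.10345)
Function('E')(f) = Pow(Add(3, Mul(6, f)), 2) (Function('E')(f) = Pow(Add(Mul(3, Add(f, f)), 3), 2) = Pow(Add(Mul(3, Mul(2, f)), 3), 2) = Pow(Add(Mul(6, f), 3), 2) = Pow(Add(3, Mul(6, f)), 2))
Mul(-1, Function('p')(Function('E')(u))) = Mul(-1, Mul(9, Pow(Add(1, Mul(2, Rational(-3, 29))), 2))) = Mul(-1, Mul(9, Pow(Add(1, Rational(-6, 29)), 2))) = Mul(-1, Mul(9, Pow(Rational(23, 29), 2))) = Mul(-1, Mul(9, Rational(529, 841))) = Mul(-1, Rational(4761, 841)) = Rational(-4761, 841)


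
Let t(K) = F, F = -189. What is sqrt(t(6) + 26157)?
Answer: 4*sqrt(1623) ≈ 161.15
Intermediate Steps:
t(K) = -189
sqrt(t(6) + 26157) = sqrt(-189 + 26157) = sqrt(25968) = 4*sqrt(1623)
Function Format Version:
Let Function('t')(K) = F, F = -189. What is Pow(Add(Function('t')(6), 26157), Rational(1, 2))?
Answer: Mul(4, Pow(1623, Rational(1, 2))) ≈ 161.15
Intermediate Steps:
Function('t')(K) = -189
Pow(Add(Function('t')(6), 26157), Rational(1, 2)) = Pow(Add(-189, 26157), Rational(1, 2)) = Pow(25968, Rational(1, 2)) = Mul(4, Pow(1623, Rational(1, 2)))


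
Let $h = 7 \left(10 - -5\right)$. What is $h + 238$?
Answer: $343$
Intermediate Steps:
$h = 105$ ($h = 7 \left(10 + 5\right) = 7 \cdot 15 = 105$)
$h + 238 = 105 + 238 = 343$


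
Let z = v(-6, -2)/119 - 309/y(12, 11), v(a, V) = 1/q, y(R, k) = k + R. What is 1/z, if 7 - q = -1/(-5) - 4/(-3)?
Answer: -224434/3014877 ≈ -0.074442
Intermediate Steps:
q = 82/15 (q = 7 - (-1/(-5) - 4/(-3)) = 7 - (-1*(-⅕) - 4*(-⅓)) = 7 - (⅕ + 4/3) = 7 - 1*23/15 = 7 - 23/15 = 82/15 ≈ 5.4667)
y(R, k) = R + k
v(a, V) = 15/82 (v(a, V) = 1/(82/15) = 15/82)
z = -3014877/224434 (z = (15/82)/119 - 309/(12 + 11) = (15/82)*(1/119) - 309/23 = 15/9758 - 309*1/23 = 15/9758 - 309/23 = -3014877/224434 ≈ -13.433)
1/z = 1/(-3014877/224434) = -224434/3014877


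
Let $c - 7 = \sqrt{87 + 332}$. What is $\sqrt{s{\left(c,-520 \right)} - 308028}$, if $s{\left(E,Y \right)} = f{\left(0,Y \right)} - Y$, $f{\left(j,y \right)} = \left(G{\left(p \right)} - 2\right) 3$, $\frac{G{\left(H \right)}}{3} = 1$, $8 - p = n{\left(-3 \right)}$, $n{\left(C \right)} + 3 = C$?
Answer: $i \sqrt{307505} \approx 554.53 i$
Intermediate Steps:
$n{\left(C \right)} = -3 + C$
$p = 14$ ($p = 8 - \left(-3 - 3\right) = 8 - -6 = 8 + 6 = 14$)
$G{\left(H \right)} = 3$ ($G{\left(H \right)} = 3 \cdot 1 = 3$)
$c = 7 + \sqrt{419}$ ($c = 7 + \sqrt{87 + 332} = 7 + \sqrt{419} \approx 27.469$)
$f{\left(j,y \right)} = 3$ ($f{\left(j,y \right)} = \left(3 - 2\right) 3 = 1 \cdot 3 = 3$)
$s{\left(E,Y \right)} = 3 - Y$
$\sqrt{s{\left(c,-520 \right)} - 308028} = \sqrt{\left(3 - -520\right) - 308028} = \sqrt{\left(3 + 520\right) - 308028} = \sqrt{523 - 308028} = \sqrt{-307505} = i \sqrt{307505}$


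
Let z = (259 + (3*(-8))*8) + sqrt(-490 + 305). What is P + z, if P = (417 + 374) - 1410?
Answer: -552 + I*sqrt(185) ≈ -552.0 + 13.601*I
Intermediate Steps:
P = -619 (P = 791 - 1410 = -619)
z = 67 + I*sqrt(185) (z = (259 - 24*8) + sqrt(-185) = (259 - 192) + I*sqrt(185) = 67 + I*sqrt(185) ≈ 67.0 + 13.601*I)
P + z = -619 + (67 + I*sqrt(185)) = -552 + I*sqrt(185)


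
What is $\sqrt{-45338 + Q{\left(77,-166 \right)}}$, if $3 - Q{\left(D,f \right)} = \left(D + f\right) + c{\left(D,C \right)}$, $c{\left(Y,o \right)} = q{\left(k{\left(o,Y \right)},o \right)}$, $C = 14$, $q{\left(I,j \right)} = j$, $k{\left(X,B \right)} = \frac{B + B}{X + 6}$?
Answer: $2 i \sqrt{11315} \approx 212.74 i$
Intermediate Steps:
$k{\left(X,B \right)} = \frac{2 B}{6 + X}$
$c{\left(Y,o \right)} = o$
$Q{\left(D,f \right)} = -11 - D - f$ ($Q{\left(D,f \right)} = 3 - \left(\left(D + f\right) + 14\right) = 3 - \left(14 + D + f\right) = -11 - D - f$)
$\sqrt{-45338 + Q{\left(77,-166 \right)}} = \sqrt{-45338 - -78} = \sqrt{-45338 + 78} = \sqrt{-45260} = 2 i \sqrt{11315}$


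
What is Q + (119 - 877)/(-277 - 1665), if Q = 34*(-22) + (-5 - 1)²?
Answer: -690973/971 ≈ -711.61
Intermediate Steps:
Q = -712 (Q = -748 + (-6)² = -748 + 36 = -712)
Q + (119 - 877)/(-277 - 1665) = -712 + (119 - 877)/(-277 - 1665) = -712 - 758/(-1942) = -712 - 758*(-1/1942) = -712 + 379/971 = -690973/971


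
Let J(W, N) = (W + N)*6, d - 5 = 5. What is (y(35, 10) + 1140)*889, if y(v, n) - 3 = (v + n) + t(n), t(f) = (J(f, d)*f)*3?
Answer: 4256532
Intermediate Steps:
d = 10 (d = 5 + 5 = 10)
J(W, N) = 6*N + 6*W (J(W, N) = (N + W)*6 = 6*N + 6*W)
t(f) = 3*f*(60 + 6*f) (t(f) = ((6*10 + 6*f)*f)*3 = ((60 + 6*f)*f)*3 = (f*(60 + 6*f))*3 = 3*f*(60 + 6*f))
y(v, n) = 3 + n + v + 18*n*(10 + n) (y(v, n) = 3 + ((v + n) + 18*n*(10 + n)) = 3 + ((n + v) + 18*n*(10 + n)) = 3 + (n + v + 18*n*(10 + n)) = 3 + n + v + 18*n*(10 + n))
(y(35, 10) + 1140)*889 = ((3 + 10 + 35 + 18*10*(10 + 10)) + 1140)*889 = ((3 + 10 + 35 + 18*10*20) + 1140)*889 = ((3 + 10 + 35 + 3600) + 1140)*889 = (3648 + 1140)*889 = 4788*889 = 4256532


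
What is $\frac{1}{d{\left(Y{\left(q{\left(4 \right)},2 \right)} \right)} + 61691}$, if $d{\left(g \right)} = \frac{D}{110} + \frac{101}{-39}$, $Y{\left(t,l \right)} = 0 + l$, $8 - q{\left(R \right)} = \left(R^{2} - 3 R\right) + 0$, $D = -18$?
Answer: $\frac{2145}{132321289} \approx 1.6211 \cdot 10^{-5}$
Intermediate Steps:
$q{\left(R \right)} = 8 - R^{2} + 3 R$ ($q{\left(R \right)} = 8 - \left(\left(R^{2} - 3 R\right) + 0\right) = 8 - \left(R^{2} - 3 R\right) = 8 - R^{2} + 3 R$)
$Y{\left(t,l \right)} = l$
$d{\left(g \right)} = - \frac{5906}{2145}$ ($d{\left(g \right)} = - \frac{18}{110} + \frac{101}{-39} = \left(-18\right) \frac{1}{110} + 101 \left(- \frac{1}{39}\right) = - \frac{9}{55} - \frac{101}{39} = - \frac{5906}{2145}$)
$\frac{1}{d{\left(Y{\left(q{\left(4 \right)},2 \right)} \right)} + 61691} = \frac{1}{- \frac{5906}{2145} + 61691} = \frac{1}{\frac{132321289}{2145}} = \frac{2145}{132321289}$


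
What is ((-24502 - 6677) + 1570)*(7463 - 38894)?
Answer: 930640479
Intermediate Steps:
((-24502 - 6677) + 1570)*(7463 - 38894) = (-31179 + 1570)*(-31431) = -29609*(-31431) = 930640479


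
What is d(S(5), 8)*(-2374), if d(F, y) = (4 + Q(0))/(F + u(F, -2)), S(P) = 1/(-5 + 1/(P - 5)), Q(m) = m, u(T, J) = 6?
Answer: -4748/3 ≈ -1582.7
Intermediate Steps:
S(P) = 1/(-5 + 1/(-5 + P))
d(F, y) = 4/(6 + F) (d(F, y) = (4 + 0)/(F + 6) = 4/(6 + F))
d(S(5), 8)*(-2374) = (4/(6 + (5 - 1*5)/(-26 + 5*5)))*(-2374) = (4/(6 + (5 - 5)/(-26 + 25)))*(-2374) = (4/(6 + 0/(-1)))*(-2374) = (4/(6 - 1*0))*(-2374) = (4/(6 + 0))*(-2374) = (4/6)*(-2374) = (4*(1/6))*(-2374) = (2/3)*(-2374) = -4748/3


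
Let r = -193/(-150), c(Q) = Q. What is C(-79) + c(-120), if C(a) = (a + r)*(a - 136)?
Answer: 497651/30 ≈ 16588.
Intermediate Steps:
r = 193/150 (r = -193*(-1/150) = 193/150 ≈ 1.2867)
C(a) = (-136 + a)*(193/150 + a) (C(a) = (a + 193/150)*(a - 136) = (193/150 + a)*(-136 + a) = (-136 + a)*(193/150 + a))
C(-79) + c(-120) = (-13124/75 + (-79)² - 20207/150*(-79)) - 120 = (-13124/75 + 6241 + 1596353/150) - 120 = 501251/30 - 120 = 497651/30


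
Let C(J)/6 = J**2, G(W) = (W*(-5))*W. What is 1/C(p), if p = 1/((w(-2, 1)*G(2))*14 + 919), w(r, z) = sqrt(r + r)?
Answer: 176987/2 - 514640*I/3 ≈ 88494.0 - 1.7155e+5*I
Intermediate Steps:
w(r, z) = sqrt(2)*sqrt(r) (w(r, z) = sqrt(2*r) = sqrt(2)*sqrt(r))
G(W) = -5*W**2 (G(W) = (-5*W)*W = -5*W**2)
p = (919 + 560*I)/1158161 (p = 1/(((sqrt(2)*sqrt(-2))*(-5*2**2))*14 + 919) = 1/(((sqrt(2)*(I*sqrt(2)))*(-5*4))*14 + 919) = 1/(((2*I)*(-20))*14 + 919) = 1/(-40*I*14 + 919) = 1/(-560*I + 919) = 1/(919 - 560*I) = (919 + 560*I)/1158161 ≈ 0.0007935 + 0.00048352*I)
C(J) = 6*J**2
1/C(p) = 1/(6*(919/1158161 + 560*I/1158161)**2)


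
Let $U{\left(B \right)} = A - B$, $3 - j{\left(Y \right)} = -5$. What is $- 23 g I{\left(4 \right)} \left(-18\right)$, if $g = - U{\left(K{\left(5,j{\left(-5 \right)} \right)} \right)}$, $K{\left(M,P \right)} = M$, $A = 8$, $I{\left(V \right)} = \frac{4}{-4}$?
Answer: $1242$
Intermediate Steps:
$j{\left(Y \right)} = 8$ ($j{\left(Y \right)} = 3 - -5 = 3 + 5 = 8$)
$I{\left(V \right)} = -1$ ($I{\left(V \right)} = 4 \left(- \frac{1}{4}\right) = -1$)
$U{\left(B \right)} = 8 - B$
$g = -3$ ($g = - (8 - 5) = \left(-1\right) 3 = -3$)
$- 23 g I{\left(4 \right)} \left(-18\right) = \left(-23\right) \left(-3\right) \left(\left(-1\right) \left(-18\right)\right) = 69 \cdot 18 = 1242$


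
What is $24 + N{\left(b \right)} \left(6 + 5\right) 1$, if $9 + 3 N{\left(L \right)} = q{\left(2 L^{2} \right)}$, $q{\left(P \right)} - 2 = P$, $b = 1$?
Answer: $\frac{17}{3} \approx 5.6667$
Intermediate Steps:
$q{\left(P \right)} = 2 + P$
$N{\left(L \right)} = - \frac{7}{3} + \frac{2 L^{2}}{3}$ ($N{\left(L \right)} = -3 + \frac{2 + 2 L^{2}}{3} = -3 + \left(\frac{2}{3} + \frac{2 L^{2}}{3}\right) = - \frac{7}{3} + \frac{2 L^{2}}{3}$)
$24 + N{\left(b \right)} \left(6 + 5\right) 1 = 24 + \left(- \frac{7}{3} + \frac{2 \cdot 1^{2}}{3}\right) \left(6 + 5\right) 1 = 24 + \left(- \frac{7}{3} + \frac{2}{3} \cdot 1\right) 11 \cdot 1 = 24 + \left(- \frac{7}{3} + \frac{2}{3}\right) 11 = 24 - \frac{55}{3} = \frac{17}{3}$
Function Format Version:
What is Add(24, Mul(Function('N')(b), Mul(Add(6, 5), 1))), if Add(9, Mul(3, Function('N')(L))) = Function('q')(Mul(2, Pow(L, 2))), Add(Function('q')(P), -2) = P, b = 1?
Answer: Rational(17, 3) ≈ 5.6667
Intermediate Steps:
Function('q')(P) = Add(2, P)
Function('N')(L) = Add(Rational(-7, 3), Mul(Rational(2, 3), Pow(L, 2))) (Function('N')(L) = Add(-3, Mul(Rational(1, 3), Add(2, Mul(2, Pow(L, 2))))) = Add(-3, Add(Rational(2, 3), Mul(Rational(2, 3), Pow(L, 2)))) = Add(Rational(-7, 3), Mul(Rational(2, 3), Pow(L, 2))))
Add(24, Mul(Function('N')(b), Mul(Add(6, 5), 1))) = Add(24, Mul(Add(Rational(-7, 3), Mul(Rational(2, 3), Pow(1, 2))), Mul(Add(6, 5), 1))) = Add(24, Mul(Add(Rational(-7, 3), Mul(Rational(2, 3), 1)), Mul(11, 1))) = Add(24, Mul(Add(Rational(-7, 3), Rational(2, 3)), 11)) = Add(24, Mul(Rational(-5, 3), 11)) = Add(24, Rational(-55, 3)) = Rational(17, 3)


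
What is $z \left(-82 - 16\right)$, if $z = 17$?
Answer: $-1666$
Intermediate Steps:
$z \left(-82 - 16\right) = 17 \left(-82 - 16\right) = 17 \left(-98\right) = -1666$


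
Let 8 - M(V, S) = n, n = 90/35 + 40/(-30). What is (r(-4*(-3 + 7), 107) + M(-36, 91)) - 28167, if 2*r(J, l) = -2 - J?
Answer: -591218/21 ≈ -28153.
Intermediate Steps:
r(J, l) = -1 - J/2 (r(J, l) = (-2 - J)/2 = -1 - J/2)
n = 26/21 (n = 90*(1/35) + 40*(-1/30) = 18/7 - 4/3 = 26/21 ≈ 1.2381)
M(V, S) = 142/21 (M(V, S) = 8 - 1*26/21 = 8 - 26/21 = 142/21)
(r(-4*(-3 + 7), 107) + M(-36, 91)) - 28167 = ((-1 - (-2)*(-3 + 7)) + 142/21) - 28167 = ((-1 - (-2)*4) + 142/21) - 28167 = ((-1 - 1/2*(-16)) + 142/21) - 28167 = ((-1 + 8) + 142/21) - 28167 = (7 + 142/21) - 28167 = 289/21 - 28167 = -591218/21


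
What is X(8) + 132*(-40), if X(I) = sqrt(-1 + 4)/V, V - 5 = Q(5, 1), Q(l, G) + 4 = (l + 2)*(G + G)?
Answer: -5280 + sqrt(3)/15 ≈ -5279.9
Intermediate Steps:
Q(l, G) = -4 + 2*G*(2 + l) (Q(l, G) = -4 + (l + 2)*(G + G) = -4 + (2 + l)*(2*G) = -4 + 2*G*(2 + l))
V = 15 (V = 5 + (-4 + 4*1 + 2*1*5) = 5 + (-4 + 4 + 10) = 5 + 10 = 15)
X(I) = sqrt(3)/15 (X(I) = sqrt(-1 + 4)/15 = sqrt(3)*(1/15) = sqrt(3)/15)
X(8) + 132*(-40) = sqrt(3)/15 + 132*(-40) = sqrt(3)/15 - 5280 = -5280 + sqrt(3)/15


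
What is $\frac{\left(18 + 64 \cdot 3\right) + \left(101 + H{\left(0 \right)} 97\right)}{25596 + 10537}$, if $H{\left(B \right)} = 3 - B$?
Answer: $\frac{602}{36133} \approx 0.016661$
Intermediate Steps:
$\frac{\left(18 + 64 \cdot 3\right) + \left(101 + H{\left(0 \right)} 97\right)}{25596 + 10537} = \frac{\left(18 + 64 \cdot 3\right) + \left(101 + \left(3 - 0\right) 97\right)}{25596 + 10537} = \frac{\left(18 + 192\right) + \left(101 + \left(3 + 0\right) 97\right)}{36133} = \left(210 + \left(101 + 3 \cdot 97\right)\right) \frac{1}{36133} = \left(210 + \left(101 + 291\right)\right) \frac{1}{36133} = \left(210 + 392\right) \frac{1}{36133} = 602 \cdot \frac{1}{36133} = \frac{602}{36133}$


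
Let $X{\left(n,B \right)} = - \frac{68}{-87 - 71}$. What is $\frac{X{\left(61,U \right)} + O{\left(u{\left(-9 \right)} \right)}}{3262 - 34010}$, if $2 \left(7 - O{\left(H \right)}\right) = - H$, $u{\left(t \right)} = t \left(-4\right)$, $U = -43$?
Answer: $- \frac{2009}{2429092} \approx -0.00082706$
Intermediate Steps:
$u{\left(t \right)} = - 4 t$
$O{\left(H \right)} = 7 + \frac{H}{2}$ ($O{\left(H \right)} = 7 - \frac{\left(-1\right) H}{2} = 7 + \frac{H}{2}$)
$X{\left(n,B \right)} = \frac{34}{79}$ ($X{\left(n,B \right)} = - \frac{68}{-158} = \left(-68\right) \left(- \frac{1}{158}\right) = \frac{34}{79}$)
$\frac{X{\left(61,U \right)} + O{\left(u{\left(-9 \right)} \right)}}{3262 - 34010} = \frac{\frac{34}{79} + \left(7 + \frac{\left(-4\right) \left(-9\right)}{2}\right)}{3262 - 34010} = \frac{\frac{34}{79} + \left(7 + \frac{1}{2} \cdot 36\right)}{-30748} = \left(\frac{34}{79} + \left(7 + 18\right)\right) \left(- \frac{1}{30748}\right) = \left(\frac{34}{79} + 25\right) \left(- \frac{1}{30748}\right) = \frac{2009}{79} \left(- \frac{1}{30748}\right) = - \frac{2009}{2429092}$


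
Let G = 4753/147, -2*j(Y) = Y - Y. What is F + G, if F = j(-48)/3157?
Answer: 97/3 ≈ 32.333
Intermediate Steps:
j(Y) = 0 (j(Y) = -(Y - Y)/2 = -½*0 = 0)
G = 97/3 (G = 4753*(1/147) = 97/3 ≈ 32.333)
F = 0 (F = 0/3157 = 0*(1/3157) = 0)
F + G = 0 + 97/3 = 97/3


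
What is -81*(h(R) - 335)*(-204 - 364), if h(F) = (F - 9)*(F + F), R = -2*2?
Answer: -10627848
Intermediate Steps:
R = -4
h(F) = 2*F*(-9 + F) (h(F) = (-9 + F)*(2*F) = 2*F*(-9 + F))
-81*(h(R) - 335)*(-204 - 364) = -81*(2*(-4)*(-9 - 4) - 335)*(-204 - 364) = -81*(2*(-4)*(-13) - 335)*(-568) = -81*(104 - 335)*(-568) = -(-18711)*(-568) = -81*131208 = -10627848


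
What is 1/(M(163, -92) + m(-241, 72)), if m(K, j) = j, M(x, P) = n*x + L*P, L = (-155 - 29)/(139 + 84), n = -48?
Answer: -223/1711768 ≈ -0.00013027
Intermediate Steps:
L = -184/223 ≈ -0.82511
M(x, P) = -48*x - 184*P/223
1/(M(163, -92) + m(-241, 72)) = 1/((-48*163 - 184/223*(-92)) + 72) = 1/((-7824 + 16928/223) + 72) = 1/(-1727824/223 + 72) = 1/(-1711768/223) = -223/1711768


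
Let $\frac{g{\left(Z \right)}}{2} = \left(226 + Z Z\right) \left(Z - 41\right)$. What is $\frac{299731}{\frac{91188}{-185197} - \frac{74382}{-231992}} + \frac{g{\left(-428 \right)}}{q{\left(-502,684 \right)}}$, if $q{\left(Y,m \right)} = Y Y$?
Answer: $- \frac{405812979620412654517}{232459931904621} \approx -1.7457 \cdot 10^{6}$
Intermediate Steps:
$g{\left(Z \right)} = 2 \left(-41 + Z\right) \left(226 + Z^{2}\right)$ ($g{\left(Z \right)} = 2 \left(226 + Z Z\right) \left(Z - 41\right) = 2 \left(226 + Z^{2}\right) \left(-41 + Z\right) = 2 \left(-41 + Z\right) \left(226 + Z^{2}\right)$)
$q{\left(Y,m \right)} = Y^{2}$
$\frac{299731}{\frac{91188}{-185197} - \frac{74382}{-231992}} + \frac{g{\left(-428 \right)}}{q{\left(-502,684 \right)}} = \frac{299731}{\frac{91188}{-185197} - \frac{74382}{-231992}} + \frac{-18532 - 82 \left(-428\right)^{2} + 2 \left(-428\right)^{3} + 452 \left(-428\right)}{\left(-502\right)^{2}} = \frac{299731}{91188 \left(- \frac{1}{185197}\right) - - \frac{37191}{115996}} + \frac{-18532 - 15021088 + 2 \left(-78402752\right) - 193456}{252004} = \frac{299731}{- \frac{91188}{185197} + \frac{37191}{115996}} + \left(-18532 - 15021088 - 156805504 - 193456\right) \frac{1}{252004} = \frac{299731}{- \frac{3689781621}{21482111212}} - \frac{43009645}{63001} = 299731 \left(- \frac{21482111212}{3689781621}\right) - \frac{43009645}{63001} = - \frac{6438854675683972}{3689781621} - \frac{43009645}{63001} = - \frac{405812979620412654517}{232459931904621}$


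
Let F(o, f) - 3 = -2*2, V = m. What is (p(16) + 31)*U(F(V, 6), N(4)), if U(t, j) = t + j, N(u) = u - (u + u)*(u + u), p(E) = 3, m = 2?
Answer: -2074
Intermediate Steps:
V = 2
F(o, f) = -1 (F(o, f) = 3 - 2*2 = 3 - 4 = -1)
N(u) = u - 4*u**2 (N(u) = u - 2*u*2*u = u - 4*u**2)
U(t, j) = j + t
(p(16) + 31)*U(F(V, 6), N(4)) = (3 + 31)*(4*(1 - 4*4) - 1) = 34*(4*(1 - 16) - 1) = 34*(4*(-15) - 1) = 34*(-60 - 1) = 34*(-61) = -2074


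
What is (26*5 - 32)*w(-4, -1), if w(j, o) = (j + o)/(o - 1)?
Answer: 245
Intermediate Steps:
w(j, o) = (j + o)/(-1 + o)
(26*5 - 32)*w(-4, -1) = (26*5 - 32)*((-4 - 1)/(-1 - 1)) = (130 - 32)*(-5/(-2)) = 98*(-½*(-5)) = 98*(5/2) = 245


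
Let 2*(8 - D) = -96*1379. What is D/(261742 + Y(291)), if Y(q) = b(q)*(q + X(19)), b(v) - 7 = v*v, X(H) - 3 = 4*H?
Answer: 33100/15798151 ≈ 0.0020952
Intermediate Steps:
X(H) = 3 + 4*H
b(v) = 7 + v**2 (b(v) = 7 + v*v = 7 + v**2)
Y(q) = (7 + q**2)*(79 + q) (Y(q) = (7 + q**2)*(q + (3 + 4*19)) = (7 + q**2)*(q + (3 + 76)) = (7 + q**2)*(q + 79) = (7 + q**2)*(79 + q))
D = 66200 (D = 8 - (-48)*1379 = 8 - 1/2*(-132384) = 8 + 66192 = 66200)
D/(261742 + Y(291)) = 66200/(261742 + (7 + 291**2)*(79 + 291)) = 66200/(261742 + (7 + 84681)*370) = 66200/(261742 + 84688*370) = 66200/(261742 + 31334560) = 66200/31596302 = 66200*(1/31596302) = 33100/15798151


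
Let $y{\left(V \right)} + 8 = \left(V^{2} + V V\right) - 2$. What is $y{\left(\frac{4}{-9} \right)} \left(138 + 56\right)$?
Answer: $- \frac{150932}{81} \approx -1863.4$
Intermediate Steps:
$y{\left(V \right)} = -10 + 2 V^{2}$ ($y{\left(V \right)} = -8 - \left(2 - V^{2} - V V\right) = -8 + \left(\left(V^{2} + V^{2}\right) - 2\right) = -8 + \left(2 V^{2} - 2\right) = -8 + \left(-2 + 2 V^{2}\right) = -10 + 2 V^{2}$)
$y{\left(\frac{4}{-9} \right)} \left(138 + 56\right) = \left(-10 + 2 \left(\frac{4}{-9}\right)^{2}\right) \left(138 + 56\right) = \left(-10 + 2 \left(4 \left(- \frac{1}{9}\right)\right)^{2}\right) 194 = \left(-10 + 2 \left(- \frac{4}{9}\right)^{2}\right) 194 = \left(-10 + 2 \cdot \frac{16}{81}\right) 194 = \left(-10 + \frac{32}{81}\right) 194 = \left(- \frac{778}{81}\right) 194 = - \frac{150932}{81}$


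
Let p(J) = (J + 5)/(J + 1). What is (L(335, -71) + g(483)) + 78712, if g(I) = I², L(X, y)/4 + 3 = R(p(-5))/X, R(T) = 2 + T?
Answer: 104516323/335 ≈ 3.1199e+5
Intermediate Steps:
p(J) = (5 + J)/(1 + J)
L(X, y) = -12 + 8/X (L(X, y) = -12 + 4*((2 + (5 - 5)/(1 - 5))/X) = -12 + 4*((2 + 0/(-4))/X) = -12 + 4*((2 - ¼*0)/X) = -12 + 4*((2 + 0)/X) = -12 + 4*(2/X) = -12 + 8/X)
(L(335, -71) + g(483)) + 78712 = ((-12 + 8/335) + 483²) + 78712 = ((-12 + 8*(1/335)) + 233289) + 78712 = ((-12 + 8/335) + 233289) + 78712 = (-4012/335 + 233289) + 78712 = 78147803/335 + 78712 = 104516323/335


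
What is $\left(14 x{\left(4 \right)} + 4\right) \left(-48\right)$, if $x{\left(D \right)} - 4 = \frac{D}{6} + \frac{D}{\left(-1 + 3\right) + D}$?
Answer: $-3776$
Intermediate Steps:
$x{\left(D \right)} = 4 + \frac{D}{6} + \frac{D}{2 + D}$ ($x{\left(D \right)} = 4 + \left(\frac{D}{6} + \frac{D}{\left(-1 + 3\right) + D}\right) = 4 + \left(D \frac{1}{6} + \frac{D}{2 + D}\right) = 4 + \left(\frac{D}{6} + \frac{D}{2 + D}\right) = 4 + \frac{D}{6} + \frac{D}{2 + D}$)
$\left(14 x{\left(4 \right)} + 4\right) \left(-48\right) = \left(14 \frac{48 + 4^{2} + 32 \cdot 4}{6 \left(2 + 4\right)} + 4\right) \left(-48\right) = \left(14 \frac{48 + 16 + 128}{6 \cdot 6} + 4\right) \left(-48\right) = \left(14 \cdot \frac{1}{6} \cdot \frac{1}{6} \cdot 192 + 4\right) \left(-48\right) = \left(14 \cdot \frac{16}{3} + 4\right) \left(-48\right) = \left(\frac{224}{3} + 4\right) \left(-48\right) = \frac{236}{3} \left(-48\right) = -3776$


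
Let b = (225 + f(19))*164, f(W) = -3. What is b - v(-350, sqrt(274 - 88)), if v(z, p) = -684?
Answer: 37092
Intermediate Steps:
b = 36408 (b = (225 - 3)*164 = 222*164 = 36408)
b - v(-350, sqrt(274 - 88)) = 36408 - 1*(-684) = 36408 + 684 = 37092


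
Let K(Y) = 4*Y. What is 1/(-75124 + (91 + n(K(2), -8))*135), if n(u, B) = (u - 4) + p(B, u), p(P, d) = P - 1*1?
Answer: -1/63514 ≈ -1.5745e-5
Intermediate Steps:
p(P, d) = -1 + P (p(P, d) = P - 1 = -1 + P)
n(u, B) = -5 + B + u (n(u, B) = (u - 4) + (-1 + B) = (-4 + u) + (-1 + B) = -5 + B + u)
1/(-75124 + (91 + n(K(2), -8))*135) = 1/(-75124 + (91 + (-5 - 8 + 4*2))*135) = 1/(-75124 + (91 + (-5 - 8 + 8))*135) = 1/(-75124 + (91 - 5)*135) = 1/(-75124 + 86*135) = 1/(-75124 + 11610) = 1/(-63514) = -1/63514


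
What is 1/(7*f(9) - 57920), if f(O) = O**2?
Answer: -1/57353 ≈ -1.7436e-5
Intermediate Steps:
1/(7*f(9) - 57920) = 1/(7*9**2 - 57920) = 1/(7*81 - 57920) = 1/(567 - 57920) = 1/(-57353) = -1/57353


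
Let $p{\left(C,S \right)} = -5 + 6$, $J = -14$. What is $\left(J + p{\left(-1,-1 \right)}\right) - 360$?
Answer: $-373$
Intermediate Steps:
$p{\left(C,S \right)} = 1$
$\left(J + p{\left(-1,-1 \right)}\right) - 360 = \left(-14 + 1\right) - 360 = -13 - 360 = -373$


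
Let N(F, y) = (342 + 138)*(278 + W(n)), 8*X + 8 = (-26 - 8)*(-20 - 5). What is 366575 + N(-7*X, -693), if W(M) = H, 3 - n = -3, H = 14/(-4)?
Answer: 498335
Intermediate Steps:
H = -7/2 (H = 14*(-1/4) = -7/2 ≈ -3.5000)
X = 421/4 (X = -1 + ((-26 - 8)*(-20 - 5))/8 = -1 + (-34*(-25))/8 = -1 + (1/8)*850 = -1 + 425/4 = 421/4 ≈ 105.25)
n = 6 (n = 3 - 1*(-3) = 3 + 3 = 6)
W(M) = -7/2
N(F, y) = 131760 (N(F, y) = (342 + 138)*(278 - 7/2) = 480*(549/2) = 131760)
366575 + N(-7*X, -693) = 366575 + 131760 = 498335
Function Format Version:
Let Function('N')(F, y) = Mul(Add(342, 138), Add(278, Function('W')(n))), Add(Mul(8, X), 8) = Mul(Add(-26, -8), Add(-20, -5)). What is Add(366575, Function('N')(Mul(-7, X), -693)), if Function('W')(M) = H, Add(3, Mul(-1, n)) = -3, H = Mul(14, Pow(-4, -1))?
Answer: 498335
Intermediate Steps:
H = Rational(-7, 2) (H = Mul(14, Rational(-1, 4)) = Rational(-7, 2) ≈ -3.5000)
X = Rational(421, 4) (X = Add(-1, Mul(Rational(1, 8), Mul(Add(-26, -8), Add(-20, -5)))) = Add(-1, Mul(Rational(1, 8), Mul(-34, -25))) = Add(-1, Mul(Rational(1, 8), 850)) = Add(-1, Rational(425, 4)) = Rational(421, 4) ≈ 105.25)
n = 6 (n = Add(3, Mul(-1, -3)) = Add(3, 3) = 6)
Function('W')(M) = Rational(-7, 2)
Function('N')(F, y) = 131760 (Function('N')(F, y) = Mul(Add(342, 138), Add(278, Rational(-7, 2))) = Mul(480, Rational(549, 2)) = 131760)
Add(366575, Function('N')(Mul(-7, X), -693)) = Add(366575, 131760) = 498335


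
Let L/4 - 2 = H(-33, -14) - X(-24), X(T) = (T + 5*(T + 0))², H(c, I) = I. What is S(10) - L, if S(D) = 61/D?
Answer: 829981/10 ≈ 82998.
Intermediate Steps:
X(T) = 36*T² (X(T) = (T + 5*T)² = (6*T)² = 36*T²)
L = -82992 (L = 8 + 4*(-14 - 36*(-24)²) = 8 + 4*(-14 - 36*576) = 8 + 4*(-14 - 1*20736) = 8 + 4*(-14 - 20736) = 8 + 4*(-20750) = 8 - 83000 = -82992)
S(10) - L = 61/10 - 1*(-82992) = 61*(⅒) + 82992 = 61/10 + 82992 = 829981/10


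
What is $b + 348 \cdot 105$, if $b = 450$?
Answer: $36990$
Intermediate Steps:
$b + 348 \cdot 105 = 450 + 348 \cdot 105 = 450 + 36540 = 36990$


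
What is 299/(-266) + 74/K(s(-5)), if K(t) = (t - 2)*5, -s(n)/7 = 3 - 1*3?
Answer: -11337/1330 ≈ -8.5241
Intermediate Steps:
s(n) = 0 (s(n) = -7*(3 - 1*3) = -7*(3 - 3) = -7*0 = 0)
K(t) = -10 + 5*t (K(t) = (-2 + t)*5 = -10 + 5*t)
299/(-266) + 74/K(s(-5)) = 299/(-266) + 74/(-10 + 5*0) = 299*(-1/266) + 74/(-10 + 0) = -299/266 + 74/(-10) = -299/266 + 74*(-⅒) = -299/266 - 37/5 = -11337/1330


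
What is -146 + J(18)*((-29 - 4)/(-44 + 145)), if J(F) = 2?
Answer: -14812/101 ≈ -146.65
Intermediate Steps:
-146 + J(18)*((-29 - 4)/(-44 + 145)) = -146 + 2*((-29 - 4)/(-44 + 145)) = -146 + 2*(-33/101) = -146 - 66/101 = -14812/101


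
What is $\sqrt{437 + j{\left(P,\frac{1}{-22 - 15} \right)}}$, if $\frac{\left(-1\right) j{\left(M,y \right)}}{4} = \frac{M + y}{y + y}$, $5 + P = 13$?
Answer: $\sqrt{1027} \approx 32.047$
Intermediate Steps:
$P = 8$ ($P = -5 + 13 = 8$)
$j{\left(M,y \right)} = - \frac{2 \left(M + y\right)}{y}$ ($j{\left(M,y \right)} = - 4 \frac{M + y}{y + y} = - 4 \frac{M + y}{2 y} = - \frac{2 \left(M + y\right)}{y}$)
$\sqrt{437 + j{\left(P,\frac{1}{-22 - 15} \right)}} = \sqrt{437 - \left(2 + \frac{16}{\frac{1}{-22 - 15}}\right)} = \sqrt{437 - \left(2 + \frac{16}{\frac{1}{-37}}\right)} = \sqrt{437 - \left(2 + \frac{16}{- \frac{1}{37}}\right)} = \sqrt{437 - \left(2 + 16 \left(-37\right)\right)} = \sqrt{437 + \left(-2 + 592\right)} = \sqrt{437 + 590} = \sqrt{1027}$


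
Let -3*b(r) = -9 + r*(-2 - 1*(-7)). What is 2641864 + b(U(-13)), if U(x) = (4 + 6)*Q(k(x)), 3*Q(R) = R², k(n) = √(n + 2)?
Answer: 23777353/9 ≈ 2.6419e+6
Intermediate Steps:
k(n) = √(2 + n)
Q(R) = R²/3
U(x) = 20/3 + 10*x/3 (U(x) = (4 + 6)*((√(2 + x))²/3) = 10*((2 + x)/3) = 10*(⅔ + x/3) = 20/3 + 10*x/3)
b(r) = 3 - 5*r/3 (b(r) = -(-9 + r*(-2 - 1*(-7)))/3 = -(-9 + r*(-2 + 7))/3 = -(-9 + r*5)/3 = -(-9 + 5*r)/3 = 3 - 5*r/3)
2641864 + b(U(-13)) = 2641864 + (3 - 5*(20/3 + (10/3)*(-13))/3) = 2641864 + (3 - 5*(20/3 - 130/3)/3) = 2641864 + (3 - 5/3*(-110/3)) = 2641864 + (3 + 550/9) = 2641864 + 577/9 = 23777353/9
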